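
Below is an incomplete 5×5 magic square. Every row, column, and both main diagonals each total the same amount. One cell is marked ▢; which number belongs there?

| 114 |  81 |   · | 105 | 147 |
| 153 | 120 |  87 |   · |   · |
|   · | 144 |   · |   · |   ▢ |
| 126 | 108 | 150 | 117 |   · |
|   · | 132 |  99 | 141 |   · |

Column 2 is complete and sums to 585; that is the magic constant.
Using row 1: 114 + 81 + 105 + 147 + ? → (1,3) = 585 − 447 = 138.
The remaining cell in row 4 is (4,5) = 585 − 501 = 84.
Using column 3: 138 + 87 + 150 + 99 + ? → (3,3) = 585 − 474 = 111.
The remaining cell in main diagonal is (5,5) = 585 − 462 = 123.
Row 5 must total 585; the given cells sum to 495, so (5,1) = 90.
Column 1 must total 585; the given cells sum to 483, so (3,1) = 102.
Anti-diagonal: 147 + 111 + 108 + 90 + ? = 585, so (2,4) = 129.
Using row 2: 153 + 120 + 87 + 129 + ? → (2,5) = 585 − 489 = 96.
Using column 4: 105 + 129 + 117 + 141 + ? → (3,4) = 585 − 492 = 93.
From column 5, 585 − (147 + 96 + 84 + 123) gives (3,5) = 135.

135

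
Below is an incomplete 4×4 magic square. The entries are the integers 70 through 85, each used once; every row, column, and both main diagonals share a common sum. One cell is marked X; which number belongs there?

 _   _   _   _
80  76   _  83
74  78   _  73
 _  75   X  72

The entries are 70 through 85, which sum to 1240, so each line sums to 1240/4 = 310.
The remaining cell in row 2 is (2,3) = 310 − 239 = 71.
Using row 3: 74 + 78 + 73 + ? → (3,3) = 310 − 225 = 85.
Column 2: 76 + 78 + 75 + ? = 310, so (1,2) = 81.
Column 4 must total 310; the given cells sum to 228, so (1,4) = 82.
Main diagonal needs 310; the known cells sum to 233, so (1,1) = 77.
Anti-diagonal must total 310; the given cells sum to 231, so (4,1) = 79.
Row 1 needs 310; the known cells sum to 240, so (1,3) = 70.
Using row 4: 79 + 75 + 72 + ? → (4,3) = 310 − 226 = 84.

84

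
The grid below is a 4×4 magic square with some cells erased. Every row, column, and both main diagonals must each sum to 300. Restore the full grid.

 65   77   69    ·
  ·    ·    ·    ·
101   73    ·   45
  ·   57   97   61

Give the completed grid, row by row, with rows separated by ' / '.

65 77 69 89 / 49 93 53 105 / 101 73 81 45 / 85 57 97 61

Using row 1: 65 + 77 + 69 + ? → (1,4) = 300 − 211 = 89.
Row 3: 101 + 73 + 45 + ? = 300, so (3,3) = 81.
The remaining cell in row 4 is (4,1) = 300 − 215 = 85.
Column 1 needs 300; the known cells sum to 251, so (2,1) = 49.
Column 2 must total 300; the given cells sum to 207, so (2,2) = 93.
The remaining cell in column 3 is (2,3) = 300 − 247 = 53.
The remaining cell in column 4 is (2,4) = 300 − 195 = 105.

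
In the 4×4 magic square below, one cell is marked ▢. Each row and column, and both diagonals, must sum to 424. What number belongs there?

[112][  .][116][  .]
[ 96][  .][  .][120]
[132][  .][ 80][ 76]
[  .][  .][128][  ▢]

Using row 3: 132 + 80 + 76 + ? → (3,2) = 424 − 288 = 136.
The remaining cell in column 1 is (4,1) = 424 − 340 = 84.
Column 3 must total 424; the given cells sum to 324, so (2,3) = 100.
Anti-diagonal: 100 + 136 + 84 + ? = 424, so (1,4) = 104.
From row 1, 424 − (112 + 116 + 104) gives (1,2) = 92.
Row 2 must total 424; the given cells sum to 316, so (2,2) = 108.
The remaining cell in column 2 is (4,2) = 424 − 336 = 88.
Column 4 must total 424; the given cells sum to 300, so (4,4) = 124.

124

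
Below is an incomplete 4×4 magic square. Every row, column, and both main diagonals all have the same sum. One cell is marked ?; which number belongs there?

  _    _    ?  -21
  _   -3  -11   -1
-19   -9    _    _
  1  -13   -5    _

-7

Anti-diagonal is complete and sums to -40; that is the magic constant.
Row 2 must total -40; the given cells sum to -15, so (2,1) = -25.
Row 4 needs -40; the known cells sum to -17, so (4,4) = -23.
The remaining cell in column 1 is (1,1) = -40 − (-43) = 3.
Column 2: -3 + (-9) + (-13) + ? = -40, so (1,2) = -15.
Column 4 needs -40; the known cells sum to -45, so (3,4) = 5.
Main diagonal: 3 + (-3) + (-23) + ? = -40, so (3,3) = -17.
Using row 1: 3 + (-15) + (-21) + ? → (1,3) = -40 − (-33) = -7.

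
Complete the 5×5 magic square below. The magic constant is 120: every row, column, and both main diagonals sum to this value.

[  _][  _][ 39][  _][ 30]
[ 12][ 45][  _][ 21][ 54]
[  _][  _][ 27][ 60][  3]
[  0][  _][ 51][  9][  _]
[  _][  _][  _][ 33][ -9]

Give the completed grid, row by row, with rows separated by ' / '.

48 6 39 -3 30 / 12 45 -12 21 54 / 36 -6 27 60 3 / 0 18 51 9 42 / 24 57 15 33 -9

Row 2: 12 + 45 + 21 + 54 + ? = 120, so (2,3) = -12.
Column 3: 39 + (-12) + 27 + 51 + ? = 120, so (5,3) = 15.
Using column 4: 21 + 60 + 9 + 33 + ? → (1,4) = 120 − 123 = -3.
The remaining cell in column 5 is (4,5) = 120 − 78 = 42.
Main diagonal needs 120; the known cells sum to 72, so (1,1) = 48.
Row 1 needs 120; the known cells sum to 114, so (1,2) = 6.
Row 4: 0 + 51 + 9 + 42 + ? = 120, so (4,2) = 18.
Using anti-diagonal: 30 + 21 + 27 + 18 + ? → (5,1) = 120 − 96 = 24.
Row 5 needs 120; the known cells sum to 63, so (5,2) = 57.
Using column 1: 48 + 12 + 0 + 24 + ? → (3,1) = 120 − 84 = 36.
From column 2, 120 − (6 + 45 + 18 + 57) gives (3,2) = -6.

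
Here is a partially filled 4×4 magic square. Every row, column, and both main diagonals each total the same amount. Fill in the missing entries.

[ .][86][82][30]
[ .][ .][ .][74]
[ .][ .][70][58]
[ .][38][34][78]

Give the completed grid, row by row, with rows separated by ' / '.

42 86 82 30 / 62 50 54 74 / 46 66 70 58 / 90 38 34 78

Column 4 is already complete: 30 + 74 + 58 + 78 = 240, so that is the magic constant.
Row 1: 86 + 82 + 30 + ? = 240, so (1,1) = 42.
From row 4, 240 − (38 + 34 + 78) gives (4,1) = 90.
Column 3: 82 + 70 + 34 + ? = 240, so (2,3) = 54.
From main diagonal, 240 − (42 + 70 + 78) gives (2,2) = 50.
Anti-diagonal needs 240; the known cells sum to 174, so (3,2) = 66.
Using row 2: 50 + 54 + 74 + ? → (2,1) = 240 − 178 = 62.
Using row 3: 66 + 70 + 58 + ? → (3,1) = 240 − 194 = 46.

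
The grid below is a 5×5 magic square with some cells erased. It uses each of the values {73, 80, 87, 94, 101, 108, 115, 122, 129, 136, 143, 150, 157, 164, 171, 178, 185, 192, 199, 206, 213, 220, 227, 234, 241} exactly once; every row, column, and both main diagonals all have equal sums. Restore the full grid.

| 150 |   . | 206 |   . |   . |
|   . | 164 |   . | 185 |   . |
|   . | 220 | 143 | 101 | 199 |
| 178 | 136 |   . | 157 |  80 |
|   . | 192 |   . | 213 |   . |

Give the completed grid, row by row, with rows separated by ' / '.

The 25 entries sum to 3925, so each line sums to 3925/5 = 785.
Using row 3: 220 + 143 + 101 + 199 + ? → (3,1) = 785 − 663 = 122.
Row 4 needs 785; the known cells sum to 551, so (4,3) = 234.
From column 2, 785 − (164 + 220 + 136 + 192) gives (1,2) = 73.
Using column 4: 185 + 101 + 157 + 213 + ? → (1,4) = 785 − 656 = 129.
The remaining cell in main diagonal is (5,5) = 785 − 614 = 171.
The remaining cell in row 1 is (1,5) = 785 − 558 = 227.
Column 5 must total 785; the given cells sum to 677, so (2,5) = 108.
Anti-diagonal needs 785; the known cells sum to 691, so (5,1) = 94.
Row 5 must total 785; the given cells sum to 670, so (5,3) = 115.
From column 1, 785 − (150 + 122 + 178 + 94) gives (2,1) = 241.
The remaining cell in column 3 is (2,3) = 785 − 698 = 87.

150 73 206 129 227 / 241 164 87 185 108 / 122 220 143 101 199 / 178 136 234 157 80 / 94 192 115 213 171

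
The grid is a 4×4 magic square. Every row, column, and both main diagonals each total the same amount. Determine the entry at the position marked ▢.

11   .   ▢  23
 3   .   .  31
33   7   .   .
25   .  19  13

Column 1 is complete and sums to 72; that is the magic constant.
Row 4 must total 72; the given cells sum to 57, so (4,2) = 15.
Using column 4: 23 + 31 + 13 + ? → (3,4) = 72 − 67 = 5.
From anti-diagonal, 72 − (23 + 7 + 25) gives (2,3) = 17.
Row 2 needs 72; the known cells sum to 51, so (2,2) = 21.
Row 3 must total 72; the given cells sum to 45, so (3,3) = 27.
The remaining cell in column 2 is (1,2) = 72 − 43 = 29.
Column 3 needs 72; the known cells sum to 63, so (1,3) = 9.

9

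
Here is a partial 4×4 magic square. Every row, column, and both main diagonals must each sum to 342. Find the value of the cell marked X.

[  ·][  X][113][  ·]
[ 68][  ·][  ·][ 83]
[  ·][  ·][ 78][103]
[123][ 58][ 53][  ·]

From row 4, 342 − (123 + 58 + 53) gives (4,4) = 108.
From column 3, 342 − (113 + 78 + 53) gives (2,3) = 98.
From column 4, 342 − (83 + 103 + 108) gives (1,4) = 48.
Anti-diagonal must total 342; the given cells sum to 269, so (3,2) = 73.
Using row 2: 68 + 98 + 83 + ? → (2,2) = 342 − 249 = 93.
Row 3: 73 + 78 + 103 + ? = 342, so (3,1) = 88.
From column 1, 342 − (68 + 88 + 123) gives (1,1) = 63.
Column 2 needs 342; the known cells sum to 224, so (1,2) = 118.

118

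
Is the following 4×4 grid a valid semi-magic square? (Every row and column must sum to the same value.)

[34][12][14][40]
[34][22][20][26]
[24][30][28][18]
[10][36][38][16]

Row 1: 34 + 12 + 14 + 40 = 100.
Row 2: 34 + 22 + 20 + 26 = 102.
Row 3: 24 + 30 + 28 + 18 = 100.
Row 4: 10 + 36 + 38 + 16 = 100.
Column 1: 34 + 34 + 24 + 10 = 102.
Column 2: 12 + 22 + 30 + 36 = 100.
Column 3: 14 + 20 + 28 + 38 = 100.
Column 4: 40 + 26 + 18 + 16 = 100.

No — row 3 sums to 100 but column 1 sums to 102.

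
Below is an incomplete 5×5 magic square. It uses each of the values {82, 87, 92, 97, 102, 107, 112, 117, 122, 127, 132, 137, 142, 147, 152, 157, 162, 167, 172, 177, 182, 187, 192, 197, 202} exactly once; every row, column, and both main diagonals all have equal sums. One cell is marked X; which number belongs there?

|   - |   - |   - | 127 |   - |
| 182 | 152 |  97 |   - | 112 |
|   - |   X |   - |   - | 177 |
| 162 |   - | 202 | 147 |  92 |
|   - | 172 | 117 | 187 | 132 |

The 25 entries sum to 3550, so each line sums to 3550/5 = 710.
Row 2 must total 710; the given cells sum to 543, so (2,4) = 167.
Row 4 needs 710; the known cells sum to 603, so (4,2) = 107.
Row 5 needs 710; the known cells sum to 608, so (5,1) = 102.
Column 4 must total 710; the given cells sum to 628, so (3,4) = 82.
Using column 5: 112 + 177 + 92 + 132 + ? → (1,5) = 710 − 513 = 197.
From anti-diagonal, 710 − (197 + 167 + 107 + 102) gives (3,3) = 137.
Column 3 needs 710; the known cells sum to 553, so (1,3) = 157.
Using main diagonal: 152 + 137 + 147 + 132 + ? → (1,1) = 710 − 568 = 142.
Row 1 must total 710; the given cells sum to 623, so (1,2) = 87.
Column 1: 142 + 182 + 162 + 102 + ? = 710, so (3,1) = 122.
Column 2 must total 710; the given cells sum to 518, so (3,2) = 192.

192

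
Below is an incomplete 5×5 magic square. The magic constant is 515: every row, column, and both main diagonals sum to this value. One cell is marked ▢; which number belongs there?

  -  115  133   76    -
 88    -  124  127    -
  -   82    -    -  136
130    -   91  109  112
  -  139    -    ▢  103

Row 4 needs 515; the known cells sum to 442, so (4,2) = 73.
The remaining cell in column 2 is (2,2) = 515 − 409 = 106.
Row 2: 88 + 106 + 124 + 127 + ? = 515, so (2,5) = 70.
Column 5: 70 + 136 + 112 + 103 + ? = 515, so (1,5) = 94.
Using row 1: 115 + 133 + 76 + 94 + ? → (1,1) = 515 − 418 = 97.
Main diagonal must total 515; the given cells sum to 415, so (3,3) = 100.
Anti-diagonal needs 515; the known cells sum to 394, so (5,1) = 121.
From column 1, 515 − (97 + 88 + 130 + 121) gives (3,1) = 79.
From column 3, 515 − (133 + 124 + 100 + 91) gives (5,3) = 67.
Row 3 must total 515; the given cells sum to 397, so (3,4) = 118.
Row 5: 121 + 139 + 67 + 103 + ? = 515, so (5,4) = 85.

85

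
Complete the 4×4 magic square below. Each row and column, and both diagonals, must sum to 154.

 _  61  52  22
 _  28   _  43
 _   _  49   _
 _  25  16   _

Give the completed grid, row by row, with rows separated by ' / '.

19 61 52 22 / 46 28 37 43 / 34 40 49 31 / 55 25 16 58

Row 1: 61 + 52 + 22 + ? = 154, so (1,1) = 19.
Using column 2: 61 + 28 + 25 + ? → (3,2) = 154 − 114 = 40.
Column 3 needs 154; the known cells sum to 117, so (2,3) = 37.
Using main diagonal: 19 + 28 + 49 + ? → (4,4) = 154 − 96 = 58.
Using anti-diagonal: 22 + 37 + 40 + ? → (4,1) = 154 − 99 = 55.
Row 2 needs 154; the known cells sum to 108, so (2,1) = 46.
Using column 1: 19 + 46 + 55 + ? → (3,1) = 154 − 120 = 34.
Column 4: 22 + 43 + 58 + ? = 154, so (3,4) = 31.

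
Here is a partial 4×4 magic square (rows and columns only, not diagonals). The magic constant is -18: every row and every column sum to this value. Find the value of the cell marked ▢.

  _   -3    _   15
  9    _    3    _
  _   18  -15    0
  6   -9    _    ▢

-27

The remaining cell in row 3 is (3,1) = -18 − 3 = -21.
Column 1: 9 + (-21) + 6 + ? = -18, so (1,1) = -12.
Column 2 must total -18; the given cells sum to 6, so (2,2) = -24.
Row 1 must total -18; the given cells sum to 0, so (1,3) = -18.
The remaining cell in row 2 is (2,4) = -18 − (-12) = -6.
Using column 3: -18 + 3 + (-15) + ? → (4,3) = -18 − (-30) = 12.
The remaining cell in column 4 is (4,4) = -18 − 9 = -27.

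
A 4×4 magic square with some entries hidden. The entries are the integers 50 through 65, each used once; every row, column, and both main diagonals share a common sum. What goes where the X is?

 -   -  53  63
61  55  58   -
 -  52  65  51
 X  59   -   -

The entries are 50 through 65, which sum to 920, so each line sums to 920/4 = 230.
The remaining cell in row 2 is (2,4) = 230 − 174 = 56.
Row 3 must total 230; the given cells sum to 168, so (3,1) = 62.
Using column 2: 55 + 52 + 59 + ? → (1,2) = 230 − 166 = 64.
Column 3 needs 230; the known cells sum to 176, so (4,3) = 54.
The remaining cell in column 4 is (4,4) = 230 − 170 = 60.
Main diagonal must total 230; the given cells sum to 180, so (1,1) = 50.
The remaining cell in anti-diagonal is (4,1) = 230 − 173 = 57.

57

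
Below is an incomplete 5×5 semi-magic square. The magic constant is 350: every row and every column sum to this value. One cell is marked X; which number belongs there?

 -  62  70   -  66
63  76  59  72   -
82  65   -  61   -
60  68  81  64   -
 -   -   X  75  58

Using row 2: 63 + 76 + 59 + 72 + ? → (2,5) = 350 − 270 = 80.
Row 4 needs 350; the known cells sum to 273, so (4,5) = 77.
Using column 2: 62 + 76 + 65 + 68 + ? → (5,2) = 350 − 271 = 79.
The remaining cell in column 4 is (1,4) = 350 − 272 = 78.
Column 5 needs 350; the known cells sum to 281, so (3,5) = 69.
The remaining cell in row 1 is (1,1) = 350 − 276 = 74.
Using row 3: 82 + 65 + 61 + 69 + ? → (3,3) = 350 − 277 = 73.
Column 1 must total 350; the given cells sum to 279, so (5,1) = 71.
Column 3: 70 + 59 + 73 + 81 + ? = 350, so (5,3) = 67.

67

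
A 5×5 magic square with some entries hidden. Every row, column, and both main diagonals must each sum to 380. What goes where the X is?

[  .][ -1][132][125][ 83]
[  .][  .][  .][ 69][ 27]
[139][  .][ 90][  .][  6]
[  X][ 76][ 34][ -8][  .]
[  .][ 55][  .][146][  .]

118

The remaining cell in row 1 is (1,1) = 380 − 339 = 41.
Column 4 needs 380; the known cells sum to 332, so (3,4) = 48.
The remaining cell in anti-diagonal is (5,1) = 380 − 318 = 62.
Using row 3: 139 + 90 + 48 + 6 + ? → (3,2) = 380 − 283 = 97.
Column 2 must total 380; the given cells sum to 227, so (2,2) = 153.
Main diagonal: 41 + 153 + 90 + (-8) + ? = 380, so (5,5) = 104.
Row 5: 62 + 55 + 146 + 104 + ? = 380, so (5,3) = 13.
The remaining cell in column 3 is (2,3) = 380 − 269 = 111.
Using column 5: 83 + 27 + 6 + 104 + ? → (4,5) = 380 − 220 = 160.
Using row 2: 153 + 111 + 69 + 27 + ? → (2,1) = 380 − 360 = 20.
Row 4 must total 380; the given cells sum to 262, so (4,1) = 118.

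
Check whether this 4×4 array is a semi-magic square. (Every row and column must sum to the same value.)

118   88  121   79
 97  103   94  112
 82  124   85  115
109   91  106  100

Yes

Row 1: 118 + 88 + 121 + 79 = 406.
Row 2: 97 + 103 + 94 + 112 = 406.
Row 3: 82 + 124 + 85 + 115 = 406.
Row 4: 109 + 91 + 106 + 100 = 406.
Column 1: 118 + 97 + 82 + 109 = 406.
Column 2: 88 + 103 + 124 + 91 = 406.
Column 3: 121 + 94 + 85 + 106 = 406.
Column 4: 79 + 112 + 115 + 100 = 406.
All lines sum to 406.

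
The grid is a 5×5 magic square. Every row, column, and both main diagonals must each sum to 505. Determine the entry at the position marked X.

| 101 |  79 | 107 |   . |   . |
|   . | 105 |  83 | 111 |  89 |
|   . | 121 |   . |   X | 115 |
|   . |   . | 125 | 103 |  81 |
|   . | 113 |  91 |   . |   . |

Row 2 needs 505; the known cells sum to 388, so (2,1) = 117.
Using column 2: 79 + 105 + 121 + 113 + ? → (4,2) = 505 − 418 = 87.
From column 3, 505 − (107 + 83 + 125 + 91) gives (3,3) = 99.
From main diagonal, 505 − (101 + 105 + 99 + 103) gives (5,5) = 97.
Row 4 needs 505; the known cells sum to 396, so (4,1) = 109.
Column 5 must total 505; the given cells sum to 382, so (1,5) = 123.
From anti-diagonal, 505 − (123 + 111 + 99 + 87) gives (5,1) = 85.
Row 1: 101 + 79 + 107 + 123 + ? = 505, so (1,4) = 95.
Row 5 needs 505; the known cells sum to 386, so (5,4) = 119.
The remaining cell in column 1 is (3,1) = 505 − 412 = 93.
Using column 4: 95 + 111 + 103 + 119 + ? → (3,4) = 505 − 428 = 77.

77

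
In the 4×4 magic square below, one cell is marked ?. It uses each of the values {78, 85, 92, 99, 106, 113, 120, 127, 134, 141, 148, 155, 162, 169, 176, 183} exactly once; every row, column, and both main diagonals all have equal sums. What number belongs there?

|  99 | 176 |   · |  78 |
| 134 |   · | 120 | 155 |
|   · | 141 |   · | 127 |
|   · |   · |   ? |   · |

The 16 entries sum to 2088, so each line sums to 2088/4 = 522.
Using row 1: 99 + 176 + 78 + ? → (1,3) = 522 − 353 = 169.
From row 2, 522 − (134 + 120 + 155) gives (2,2) = 113.
Column 2 must total 522; the given cells sum to 430, so (4,2) = 92.
Column 4 needs 522; the known cells sum to 360, so (4,4) = 162.
Main diagonal needs 522; the known cells sum to 374, so (3,3) = 148.
The remaining cell in anti-diagonal is (4,1) = 522 − 339 = 183.
Row 3 needs 522; the known cells sum to 416, so (3,1) = 106.
From row 4, 522 − (183 + 92 + 162) gives (4,3) = 85.

85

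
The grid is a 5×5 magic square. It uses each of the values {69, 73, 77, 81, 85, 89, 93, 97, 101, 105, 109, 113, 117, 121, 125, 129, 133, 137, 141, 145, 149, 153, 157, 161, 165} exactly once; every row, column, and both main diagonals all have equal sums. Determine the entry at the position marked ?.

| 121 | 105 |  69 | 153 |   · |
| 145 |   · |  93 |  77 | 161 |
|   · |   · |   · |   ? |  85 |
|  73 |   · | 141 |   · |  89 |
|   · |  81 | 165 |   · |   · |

The 25 entries sum to 2925, so each line sums to 2925/5 = 585.
Using row 1: 121 + 105 + 69 + 153 + ? → (1,5) = 585 − 448 = 137.
Row 2: 145 + 93 + 77 + 161 + ? = 585, so (2,2) = 109.
Column 3: 69 + 93 + 141 + 165 + ? = 585, so (3,3) = 117.
Column 5 needs 585; the known cells sum to 472, so (5,5) = 113.
Using main diagonal: 121 + 109 + 117 + 113 + ? → (4,4) = 585 − 460 = 125.
From row 4, 585 − (73 + 141 + 125 + 89) gives (4,2) = 157.
Column 2: 105 + 109 + 157 + 81 + ? = 585, so (3,2) = 133.
Anti-diagonal needs 585; the known cells sum to 488, so (5,1) = 97.
The remaining cell in row 5 is (5,4) = 585 − 456 = 129.
Using column 1: 121 + 145 + 73 + 97 + ? → (3,1) = 585 − 436 = 149.
Column 4 must total 585; the given cells sum to 484, so (3,4) = 101.

101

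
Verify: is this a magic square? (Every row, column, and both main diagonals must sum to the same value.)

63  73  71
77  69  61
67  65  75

Row 1: 63 + 73 + 71 = 207.
Row 2: 77 + 69 + 61 = 207.
Row 3: 67 + 65 + 75 = 207.
Column 1: 63 + 77 + 67 = 207.
Column 2: 73 + 69 + 65 = 207.
Column 3: 71 + 61 + 75 = 207.
Main diagonal: 63 + 69 + 75 = 207.
Anti-diagonal: 71 + 69 + 67 = 207.
All lines sum to 207.

Yes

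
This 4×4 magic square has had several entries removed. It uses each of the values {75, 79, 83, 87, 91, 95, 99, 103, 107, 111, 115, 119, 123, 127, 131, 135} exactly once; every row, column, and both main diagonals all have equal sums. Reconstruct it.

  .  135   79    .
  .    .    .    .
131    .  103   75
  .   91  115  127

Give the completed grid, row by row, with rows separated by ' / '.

107 135 79 99 / 95 83 123 119 / 131 111 103 75 / 87 91 115 127

The 16 entries sum to 1680, so each line sums to 1680/4 = 420.
Using row 3: 131 + 103 + 75 + ? → (3,2) = 420 − 309 = 111.
Row 4 must total 420; the given cells sum to 333, so (4,1) = 87.
From column 2, 420 − (135 + 111 + 91) gives (2,2) = 83.
The remaining cell in column 3 is (2,3) = 420 − 297 = 123.
Main diagonal: 83 + 103 + 127 + ? = 420, so (1,1) = 107.
From anti-diagonal, 420 − (123 + 111 + 87) gives (1,4) = 99.
Column 1 must total 420; the given cells sum to 325, so (2,1) = 95.
Column 4 needs 420; the known cells sum to 301, so (2,4) = 119.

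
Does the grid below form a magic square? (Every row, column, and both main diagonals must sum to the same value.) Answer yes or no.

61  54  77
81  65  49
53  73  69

No — column 1 sums to 195 but column 2 sums to 192.

Row 1: 61 + 54 + 77 = 192.
Row 2: 81 + 65 + 49 = 195.
Row 3: 53 + 73 + 69 = 195.
Column 1: 61 + 81 + 53 = 195.
Column 2: 54 + 65 + 73 = 192.
Column 3: 77 + 49 + 69 = 195.
Main diagonal: 61 + 65 + 69 = 195.
Anti-diagonal: 77 + 65 + 53 = 195.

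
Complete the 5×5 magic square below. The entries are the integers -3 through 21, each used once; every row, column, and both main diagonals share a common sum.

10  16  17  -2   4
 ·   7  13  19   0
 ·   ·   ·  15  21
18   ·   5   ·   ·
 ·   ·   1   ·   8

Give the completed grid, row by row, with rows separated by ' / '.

The entries are -3 through 21, which sum to 225, so each line sums to 225/5 = 45.
Using row 2: 7 + 13 + 19 + 0 + ? → (2,1) = 45 − 39 = 6.
The remaining cell in column 3 is (3,3) = 45 − 36 = 9.
From column 5, 45 − (4 + 0 + 21 + 8) gives (4,5) = 12.
From main diagonal, 45 − (10 + 7 + 9 + 8) gives (4,4) = 11.
From row 4, 45 − (18 + 5 + 11 + 12) gives (4,2) = -1.
Column 4: -2 + 19 + 15 + 11 + ? = 45, so (5,4) = 2.
Anti-diagonal must total 45; the given cells sum to 31, so (5,1) = 14.
Using row 5: 14 + 1 + 2 + 8 + ? → (5,2) = 45 − 25 = 20.
Column 1 needs 45; the known cells sum to 48, so (3,1) = -3.
The remaining cell in column 2 is (3,2) = 45 − 42 = 3.

10 16 17 -2 4 / 6 7 13 19 0 / -3 3 9 15 21 / 18 -1 5 11 12 / 14 20 1 2 8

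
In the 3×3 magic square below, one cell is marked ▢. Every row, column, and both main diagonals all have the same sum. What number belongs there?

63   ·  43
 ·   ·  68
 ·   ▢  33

Column 3 is complete and sums to 144; that is the magic constant.
Row 1 must total 144; the given cells sum to 106, so (1,2) = 38.
Using main diagonal: 63 + 33 + ? → (2,2) = 144 − 96 = 48.
From anti-diagonal, 144 − (43 + 48) gives (3,1) = 53.
Row 2 must total 144; the given cells sum to 116, so (2,1) = 28.
Using row 3: 53 + 33 + ? → (3,2) = 144 − 86 = 58.

58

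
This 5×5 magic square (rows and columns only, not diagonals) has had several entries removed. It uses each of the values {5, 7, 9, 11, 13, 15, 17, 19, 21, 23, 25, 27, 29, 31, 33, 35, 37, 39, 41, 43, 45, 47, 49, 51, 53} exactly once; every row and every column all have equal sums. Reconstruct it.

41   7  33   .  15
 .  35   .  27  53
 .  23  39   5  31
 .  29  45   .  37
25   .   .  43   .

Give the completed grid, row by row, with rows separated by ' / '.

41 7 33 49 15 / 19 35 11 27 53 / 47 23 39 5 31 / 13 29 45 21 37 / 25 51 17 43 9

The 25 entries sum to 725, so each line sums to 725/5 = 145.
Row 1 must total 145; the given cells sum to 96, so (1,4) = 49.
Using row 3: 23 + 39 + 5 + 31 + ? → (3,1) = 145 − 98 = 47.
Using column 2: 7 + 35 + 23 + 29 + ? → (5,2) = 145 − 94 = 51.
Using column 4: 49 + 27 + 5 + 43 + ? → (4,4) = 145 − 124 = 21.
Column 5 needs 145; the known cells sum to 136, so (5,5) = 9.
From row 4, 145 − (29 + 45 + 21 + 37) gives (4,1) = 13.
Row 5 must total 145; the given cells sum to 128, so (5,3) = 17.
Column 1: 41 + 47 + 13 + 25 + ? = 145, so (2,1) = 19.
Column 3 must total 145; the given cells sum to 134, so (2,3) = 11.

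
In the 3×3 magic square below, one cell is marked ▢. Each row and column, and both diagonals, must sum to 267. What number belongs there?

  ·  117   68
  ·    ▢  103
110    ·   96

89

The remaining cell in row 1 is (1,1) = 267 − 185 = 82.
From row 3, 267 − (110 + 96) gives (3,2) = 61.
Column 1: 82 + 110 + ? = 267, so (2,1) = 75.
Column 2 must total 267; the given cells sum to 178, so (2,2) = 89.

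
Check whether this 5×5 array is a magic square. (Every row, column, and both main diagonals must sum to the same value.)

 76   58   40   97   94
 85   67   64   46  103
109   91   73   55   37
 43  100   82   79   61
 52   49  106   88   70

Yes

Row 1: 76 + 58 + 40 + 97 + 94 = 365.
Row 2: 85 + 67 + 64 + 46 + 103 = 365.
Row 3: 109 + 91 + 73 + 55 + 37 = 365.
Row 4: 43 + 100 + 82 + 79 + 61 = 365.
Row 5: 52 + 49 + 106 + 88 + 70 = 365.
Column 1: 76 + 85 + 109 + 43 + 52 = 365.
Column 2: 58 + 67 + 91 + 100 + 49 = 365.
Column 3: 40 + 64 + 73 + 82 + 106 = 365.
Column 4: 97 + 46 + 55 + 79 + 88 = 365.
Column 5: 94 + 103 + 37 + 61 + 70 = 365.
Main diagonal: 76 + 67 + 73 + 79 + 70 = 365.
Anti-diagonal: 94 + 46 + 73 + 100 + 52 = 365.
All lines sum to 365.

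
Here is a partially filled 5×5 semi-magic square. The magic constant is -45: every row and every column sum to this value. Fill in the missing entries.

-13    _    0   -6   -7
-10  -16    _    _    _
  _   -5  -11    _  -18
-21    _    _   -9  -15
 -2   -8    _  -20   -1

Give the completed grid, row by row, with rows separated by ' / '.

-13 -19 0 -6 -7 / -10 -16 -17 2 -4 / 1 -5 -11 -12 -18 / -21 3 -3 -9 -15 / -2 -8 -14 -20 -1

Using row 1: -13 + 0 + (-6) + (-7) + ? → (1,2) = -45 − (-26) = -19.
Row 5 needs -45; the known cells sum to -31, so (5,3) = -14.
Column 1 must total -45; the given cells sum to -46, so (3,1) = 1.
Column 2 must total -45; the given cells sum to -48, so (4,2) = 3.
Column 5 needs -45; the known cells sum to -41, so (2,5) = -4.
Row 3 must total -45; the given cells sum to -33, so (3,4) = -12.
Using row 4: -21 + 3 + (-9) + (-15) + ? → (4,3) = -45 − (-42) = -3.
Column 3 needs -45; the known cells sum to -28, so (2,3) = -17.
Using column 4: -6 + (-12) + (-9) + (-20) + ? → (2,4) = -45 − (-47) = 2.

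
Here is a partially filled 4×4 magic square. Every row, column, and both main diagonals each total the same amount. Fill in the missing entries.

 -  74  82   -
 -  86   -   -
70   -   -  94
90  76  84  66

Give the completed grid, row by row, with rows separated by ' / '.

Row 4 is already complete: 90 + 76 + 84 + 66 = 316, so that is the magic constant.
Column 2: 74 + 86 + 76 + ? = 316, so (3,2) = 80.
From row 3, 316 − (70 + 80 + 94) gives (3,3) = 72.
Column 3 must total 316; the given cells sum to 238, so (2,3) = 78.
From main diagonal, 316 − (86 + 72 + 66) gives (1,1) = 92.
The remaining cell in anti-diagonal is (1,4) = 316 − 248 = 68.
Column 1 must total 316; the given cells sum to 252, so (2,1) = 64.
From column 4, 316 − (68 + 94 + 66) gives (2,4) = 88.

92 74 82 68 / 64 86 78 88 / 70 80 72 94 / 90 76 84 66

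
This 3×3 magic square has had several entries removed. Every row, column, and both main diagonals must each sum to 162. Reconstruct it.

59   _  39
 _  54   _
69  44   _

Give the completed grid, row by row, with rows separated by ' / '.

59 64 39 / 34 54 74 / 69 44 49

From row 1, 162 − (59 + 39) gives (1,2) = 64.
Row 3: 69 + 44 + ? = 162, so (3,3) = 49.
Column 1 needs 162; the known cells sum to 128, so (2,1) = 34.
Column 3 needs 162; the known cells sum to 88, so (2,3) = 74.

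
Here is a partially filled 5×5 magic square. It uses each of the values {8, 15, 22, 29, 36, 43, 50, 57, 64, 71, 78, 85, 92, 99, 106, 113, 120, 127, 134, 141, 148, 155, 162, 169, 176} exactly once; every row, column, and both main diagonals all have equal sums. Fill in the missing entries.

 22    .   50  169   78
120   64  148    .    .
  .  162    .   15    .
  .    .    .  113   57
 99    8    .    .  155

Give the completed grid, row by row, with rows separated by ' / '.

The 25 entries sum to 2300, so each line sums to 2300/5 = 460.
Using row 1: 22 + 50 + 169 + 78 + ? → (1,2) = 460 − 319 = 141.
Using column 2: 141 + 64 + 162 + 8 + ? → (4,2) = 460 − 375 = 85.
Main diagonal must total 460; the given cells sum to 354, so (3,3) = 106.
The remaining cell in anti-diagonal is (2,4) = 460 − 368 = 92.
Row 2 must total 460; the given cells sum to 424, so (2,5) = 36.
Using column 4: 169 + 92 + 15 + 113 + ? → (5,4) = 460 − 389 = 71.
Column 5 must total 460; the given cells sum to 326, so (3,5) = 134.
The remaining cell in row 3 is (3,1) = 460 − 417 = 43.
Using row 5: 99 + 8 + 71 + 155 + ? → (5,3) = 460 − 333 = 127.
From column 1, 460 − (22 + 120 + 43 + 99) gives (4,1) = 176.
Column 3: 50 + 148 + 106 + 127 + ? = 460, so (4,3) = 29.

22 141 50 169 78 / 120 64 148 92 36 / 43 162 106 15 134 / 176 85 29 113 57 / 99 8 127 71 155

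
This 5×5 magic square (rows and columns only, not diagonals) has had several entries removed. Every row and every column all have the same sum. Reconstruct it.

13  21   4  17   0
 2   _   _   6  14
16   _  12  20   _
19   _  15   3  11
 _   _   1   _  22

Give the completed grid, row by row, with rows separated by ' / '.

Row 1 is already complete: 13 + 21 + 4 + 17 + 0 = 55, so that is the magic constant.
Row 4 must total 55; the given cells sum to 48, so (4,2) = 7.
The remaining cell in column 1 is (5,1) = 55 − 50 = 5.
Column 3: 4 + 12 + 15 + 1 + ? = 55, so (2,3) = 23.
From column 4, 55 − (17 + 6 + 20 + 3) gives (5,4) = 9.
Column 5: 0 + 14 + 11 + 22 + ? = 55, so (3,5) = 8.
The remaining cell in row 2 is (2,2) = 55 − 45 = 10.
Row 3: 16 + 12 + 20 + 8 + ? = 55, so (3,2) = -1.
Row 5 must total 55; the given cells sum to 37, so (5,2) = 18.

13 21 4 17 0 / 2 10 23 6 14 / 16 -1 12 20 8 / 19 7 15 3 11 / 5 18 1 9 22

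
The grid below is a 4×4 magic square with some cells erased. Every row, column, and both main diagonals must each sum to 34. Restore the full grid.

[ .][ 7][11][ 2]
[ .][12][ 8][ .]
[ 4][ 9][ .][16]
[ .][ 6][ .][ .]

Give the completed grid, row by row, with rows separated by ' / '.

Row 1 must total 34; the given cells sum to 20, so (1,1) = 14.
The remaining cell in row 3 is (3,3) = 34 − 29 = 5.
Using column 3: 11 + 8 + 5 + ? → (4,3) = 34 − 24 = 10.
Main diagonal needs 34; the known cells sum to 31, so (4,4) = 3.
Anti-diagonal needs 34; the known cells sum to 19, so (4,1) = 15.
Column 1: 14 + 4 + 15 + ? = 34, so (2,1) = 1.
Using column 4: 2 + 16 + 3 + ? → (2,4) = 34 − 21 = 13.

14 7 11 2 / 1 12 8 13 / 4 9 5 16 / 15 6 10 3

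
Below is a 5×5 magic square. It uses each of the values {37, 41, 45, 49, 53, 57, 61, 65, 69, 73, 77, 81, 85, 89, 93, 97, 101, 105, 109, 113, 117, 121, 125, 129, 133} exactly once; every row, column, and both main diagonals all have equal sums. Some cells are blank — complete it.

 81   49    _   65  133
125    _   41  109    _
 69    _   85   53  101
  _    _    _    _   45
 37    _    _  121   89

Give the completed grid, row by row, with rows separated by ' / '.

The 25 entries sum to 2125, so each line sums to 2125/5 = 425.
The remaining cell in row 1 is (1,3) = 425 − 328 = 97.
From row 3, 425 − (69 + 85 + 53 + 101) gives (3,2) = 117.
Column 1 must total 425; the given cells sum to 312, so (4,1) = 113.
The remaining cell in column 4 is (4,4) = 425 − 348 = 77.
Column 5: 133 + 101 + 45 + 89 + ? = 425, so (2,5) = 57.
Main diagonal: 81 + 85 + 77 + 89 + ? = 425, so (2,2) = 93.
Anti-diagonal must total 425; the given cells sum to 364, so (4,2) = 61.
The remaining cell in row 4 is (4,3) = 425 − 296 = 129.
Column 2 must total 425; the given cells sum to 320, so (5,2) = 105.
Column 3 must total 425; the given cells sum to 352, so (5,3) = 73.

81 49 97 65 133 / 125 93 41 109 57 / 69 117 85 53 101 / 113 61 129 77 45 / 37 105 73 121 89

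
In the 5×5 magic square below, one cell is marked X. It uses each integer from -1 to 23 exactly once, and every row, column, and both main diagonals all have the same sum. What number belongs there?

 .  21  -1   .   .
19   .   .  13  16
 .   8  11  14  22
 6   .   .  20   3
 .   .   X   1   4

The entries are -1 through 23, which sum to 275, so each line sums to 275/5 = 55.
Using row 3: 8 + 11 + 14 + 22 + ? → (3,1) = 55 − 55 = 0.
From column 4, 55 − (13 + 14 + 20 + 1) gives (1,4) = 7.
Column 5 needs 55; the known cells sum to 45, so (1,5) = 10.
From row 1, 55 − (21 + (-1) + 7 + 10) gives (1,1) = 18.
From column 1, 55 − (18 + 19 + 0 + 6) gives (5,1) = 12.
The remaining cell in main diagonal is (2,2) = 55 − 53 = 2.
Anti-diagonal must total 55; the given cells sum to 46, so (4,2) = 9.
Row 2: 19 + 2 + 13 + 16 + ? = 55, so (2,3) = 5.
Using row 4: 6 + 9 + 20 + 3 + ? → (4,3) = 55 − 38 = 17.
Column 2 needs 55; the known cells sum to 40, so (5,2) = 15.
From column 3, 55 − (-1 + 5 + 11 + 17) gives (5,3) = 23.

23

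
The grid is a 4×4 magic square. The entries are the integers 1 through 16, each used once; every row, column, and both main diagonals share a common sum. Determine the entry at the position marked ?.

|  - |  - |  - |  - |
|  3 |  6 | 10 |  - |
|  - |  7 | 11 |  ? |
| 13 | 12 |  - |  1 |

14

The entries are 1 through 16, which sum to 136, so each line sums to 136/4 = 34.
From row 2, 34 − (3 + 6 + 10) gives (2,4) = 15.
Row 4 must total 34; the given cells sum to 26, so (4,3) = 8.
Column 2: 6 + 7 + 12 + ? = 34, so (1,2) = 9.
From column 3, 34 − (10 + 11 + 8) gives (1,3) = 5.
Main diagonal needs 34; the known cells sum to 18, so (1,1) = 16.
Anti-diagonal needs 34; the known cells sum to 30, so (1,4) = 4.
Column 1 needs 34; the known cells sum to 32, so (3,1) = 2.
From column 4, 34 − (4 + 15 + 1) gives (3,4) = 14.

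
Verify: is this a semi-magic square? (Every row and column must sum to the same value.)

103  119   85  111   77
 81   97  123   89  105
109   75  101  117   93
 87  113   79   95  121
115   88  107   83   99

Row 1: 103 + 119 + 85 + 111 + 77 = 495.
Row 2: 81 + 97 + 123 + 89 + 105 = 495.
Row 3: 109 + 75 + 101 + 117 + 93 = 495.
Row 4: 87 + 113 + 79 + 95 + 121 = 495.
Row 5: 115 + 88 + 107 + 83 + 99 = 492.
Column 1: 103 + 81 + 109 + 87 + 115 = 495.
Column 2: 119 + 97 + 75 + 113 + 88 = 492.
Column 3: 85 + 123 + 101 + 79 + 107 = 495.
Column 4: 111 + 89 + 117 + 95 + 83 = 495.
Column 5: 77 + 105 + 93 + 121 + 99 = 495.

No — column 5 sums to 495 but row 5 sums to 492.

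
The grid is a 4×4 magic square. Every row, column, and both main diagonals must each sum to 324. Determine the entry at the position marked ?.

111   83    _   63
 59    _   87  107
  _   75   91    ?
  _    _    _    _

Using row 1: 111 + 83 + 63 + ? → (1,3) = 324 − 257 = 67.
From row 2, 324 − (59 + 87 + 107) gives (2,2) = 71.
Column 2: 83 + 71 + 75 + ? = 324, so (4,2) = 95.
Column 3: 67 + 87 + 91 + ? = 324, so (4,3) = 79.
Main diagonal must total 324; the given cells sum to 273, so (4,4) = 51.
From anti-diagonal, 324 − (63 + 87 + 75) gives (4,1) = 99.
From column 1, 324 − (111 + 59 + 99) gives (3,1) = 55.
The remaining cell in column 4 is (3,4) = 324 − 221 = 103.

103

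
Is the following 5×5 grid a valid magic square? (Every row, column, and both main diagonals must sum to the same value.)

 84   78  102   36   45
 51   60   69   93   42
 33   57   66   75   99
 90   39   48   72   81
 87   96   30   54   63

Row 1: 84 + 78 + 102 + 36 + 45 = 345.
Row 2: 51 + 60 + 69 + 93 + 42 = 315.
Row 3: 33 + 57 + 66 + 75 + 99 = 330.
Row 4: 90 + 39 + 48 + 72 + 81 = 330.
Row 5: 87 + 96 + 30 + 54 + 63 = 330.
Column 1: 84 + 51 + 33 + 90 + 87 = 345.
Column 2: 78 + 60 + 57 + 39 + 96 = 330.
Column 3: 102 + 69 + 66 + 48 + 30 = 315.
Column 4: 36 + 93 + 75 + 72 + 54 = 330.
Column 5: 45 + 42 + 99 + 81 + 63 = 330.
Main diagonal: 84 + 60 + 66 + 72 + 63 = 345.
Anti-diagonal: 45 + 93 + 66 + 39 + 87 = 330.

No — row 1 sums to 345 but column 2 sums to 330.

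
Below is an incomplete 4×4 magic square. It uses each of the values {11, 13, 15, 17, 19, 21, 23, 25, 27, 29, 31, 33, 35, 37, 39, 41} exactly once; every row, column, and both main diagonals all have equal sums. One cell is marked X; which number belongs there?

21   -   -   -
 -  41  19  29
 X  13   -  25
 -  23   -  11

The 16 entries sum to 416, so each line sums to 416/4 = 104.
Row 2 needs 104; the known cells sum to 89, so (2,1) = 15.
Column 2 needs 104; the known cells sum to 77, so (1,2) = 27.
Column 4 must total 104; the given cells sum to 65, so (1,4) = 39.
Using main diagonal: 21 + 41 + 11 + ? → (3,3) = 104 − 73 = 31.
Anti-diagonal must total 104; the given cells sum to 71, so (4,1) = 33.
Using row 1: 21 + 27 + 39 + ? → (1,3) = 104 − 87 = 17.
Row 3 must total 104; the given cells sum to 69, so (3,1) = 35.

35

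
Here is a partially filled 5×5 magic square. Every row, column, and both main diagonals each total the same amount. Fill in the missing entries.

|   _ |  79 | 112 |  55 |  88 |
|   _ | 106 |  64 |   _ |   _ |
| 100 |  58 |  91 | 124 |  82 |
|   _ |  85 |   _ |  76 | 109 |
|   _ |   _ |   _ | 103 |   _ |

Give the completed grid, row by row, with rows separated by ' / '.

Row 3 is already complete: 100 + 58 + 91 + 124 + 82 = 455, so that is the magic constant.
Row 1 must total 455; the given cells sum to 334, so (1,1) = 121.
Column 2 needs 455; the known cells sum to 328, so (5,2) = 127.
Using column 4: 55 + 124 + 76 + 103 + ? → (2,4) = 455 − 358 = 97.
Main diagonal needs 455; the known cells sum to 394, so (5,5) = 61.
The remaining cell in anti-diagonal is (5,1) = 455 − 361 = 94.
Row 5 needs 455; the known cells sum to 385, so (5,3) = 70.
From column 3, 455 − (112 + 64 + 91 + 70) gives (4,3) = 118.
Using column 5: 88 + 82 + 109 + 61 + ? → (2,5) = 455 − 340 = 115.
From row 2, 455 − (106 + 64 + 97 + 115) gives (2,1) = 73.
Row 4: 85 + 118 + 76 + 109 + ? = 455, so (4,1) = 67.

121 79 112 55 88 / 73 106 64 97 115 / 100 58 91 124 82 / 67 85 118 76 109 / 94 127 70 103 61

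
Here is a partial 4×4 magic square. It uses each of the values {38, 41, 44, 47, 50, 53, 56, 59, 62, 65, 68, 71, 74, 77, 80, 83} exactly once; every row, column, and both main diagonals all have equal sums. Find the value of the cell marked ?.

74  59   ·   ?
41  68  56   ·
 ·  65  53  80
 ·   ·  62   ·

38

The 16 entries sum to 968, so each line sums to 968/4 = 242.
Row 2: 41 + 68 + 56 + ? = 242, so (2,4) = 77.
Row 3 must total 242; the given cells sum to 198, so (3,1) = 44.
The remaining cell in column 1 is (4,1) = 242 − 159 = 83.
Column 2 needs 242; the known cells sum to 192, so (4,2) = 50.
The remaining cell in column 3 is (1,3) = 242 − 171 = 71.
From main diagonal, 242 − (74 + 68 + 53) gives (4,4) = 47.
Anti-diagonal must total 242; the given cells sum to 204, so (1,4) = 38.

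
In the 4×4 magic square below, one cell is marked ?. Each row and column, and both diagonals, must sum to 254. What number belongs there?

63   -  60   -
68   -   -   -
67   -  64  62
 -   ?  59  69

70

Row 3 must total 254; the given cells sum to 193, so (3,2) = 61.
Column 1 must total 254; the given cells sum to 198, so (4,1) = 56.
Column 3 needs 254; the known cells sum to 183, so (2,3) = 71.
From main diagonal, 254 − (63 + 64 + 69) gives (2,2) = 58.
Anti-diagonal needs 254; the known cells sum to 188, so (1,4) = 66.
Row 1 must total 254; the given cells sum to 189, so (1,2) = 65.
Row 2 needs 254; the known cells sum to 197, so (2,4) = 57.
Row 4: 56 + 59 + 69 + ? = 254, so (4,2) = 70.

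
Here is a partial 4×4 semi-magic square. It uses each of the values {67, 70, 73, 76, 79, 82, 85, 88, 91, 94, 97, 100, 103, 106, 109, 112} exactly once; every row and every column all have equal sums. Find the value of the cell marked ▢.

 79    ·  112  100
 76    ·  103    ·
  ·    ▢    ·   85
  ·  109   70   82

The 16 entries sum to 1432, so each line sums to 1432/4 = 358.
Row 1 must total 358; the given cells sum to 291, so (1,2) = 67.
Row 4 must total 358; the given cells sum to 261, so (4,1) = 97.
The remaining cell in column 1 is (3,1) = 358 − 252 = 106.
The remaining cell in column 3 is (3,3) = 358 − 285 = 73.
The remaining cell in column 4 is (2,4) = 358 − 267 = 91.
From row 2, 358 − (76 + 103 + 91) gives (2,2) = 88.
From row 3, 358 − (106 + 73 + 85) gives (3,2) = 94.

94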